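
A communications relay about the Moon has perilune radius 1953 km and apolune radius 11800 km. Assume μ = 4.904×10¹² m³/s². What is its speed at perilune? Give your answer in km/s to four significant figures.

Semi-major axis a = (r_p + r_a)/2 = 6876.5 km = 6.876×10⁶ m.
Vis-viva: v² = μ(2/r − 1/a) = 4.904×10¹² × (1.024×10⁻⁶ − 1.454×10⁻⁷) = 4.309×10⁶ m²/s².
v = 2076 m/s = 2.076 km/s.

v ≈ 2.076 km/s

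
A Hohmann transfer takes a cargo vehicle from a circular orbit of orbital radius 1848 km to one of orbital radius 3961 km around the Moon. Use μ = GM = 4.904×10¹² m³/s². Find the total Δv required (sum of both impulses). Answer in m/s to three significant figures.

r₁ = 1848 km = 1.848×10⁶ m.
r₂ = 3961 km = 3.961×10⁶ m.
Transfer ellipse a_t = (r₁ + r₂)/2 = 2.904×10⁶ m.
At r₁: circular v_c1 = √(μ/r₁) = 1629 m/s; transfer-perilune v_p = √[μ(2/r₁ − 1/a_t)] = 1902 m/s.
Δv₁ = v_p − v_c1 = 273.3 m/s.
At r₂: circular v_c2 = √(μ/r₂) = 1113 m/s; transfer-apolune v_a = √[μ(2/r₂ − 1/a_t)] = 887.5 m/s.
Δv₂ = v_c2 − v_a = 225.1 m/s.
Total Δv = Δv₁ + Δv₂ = 498.5 m/s.

Δv_total ≈ 498 m/s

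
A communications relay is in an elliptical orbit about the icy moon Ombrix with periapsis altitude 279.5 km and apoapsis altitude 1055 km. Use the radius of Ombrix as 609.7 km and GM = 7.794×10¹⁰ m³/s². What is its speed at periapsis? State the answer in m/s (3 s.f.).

r_p = 609.7 + 279.5 = 889.20 km = 8.8920×10⁵ m.
r_a = 609.7 + 1055 = 1664.7 km = 1.6647×10⁶ m.
Semi-major axis a = (r_p + r_a)/2 = 1277.0 km = 1.277×10⁶ m.
Vis-viva: v² = μ(2/r − 1/a) = 7.794×10¹⁰ × (2.249×10⁻⁶ − 7.831×10⁻⁷) = 1.143×10⁵ m²/s².
v = 338.0 m/s.

v ≈ 338 m/s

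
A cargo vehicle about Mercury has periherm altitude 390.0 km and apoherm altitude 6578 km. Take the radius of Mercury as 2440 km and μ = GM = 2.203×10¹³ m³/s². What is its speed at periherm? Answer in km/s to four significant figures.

r_p = 2440 + 390.0 = 2830.0 km = 2.8300×10⁶ m.
r_a = 2440 + 6578 = 9018.0 km = 9.0180×10⁶ m.
Semi-major axis a = (r_p + r_a)/2 = 5924.0 km = 5.924×10⁶ m.
Vis-viva: v² = μ(2/r − 1/a) = 2.203×10¹³ × (7.067×10⁻⁷ − 1.688×10⁻⁷) = 1.185×10⁷ m²/s².
v = 3442 m/s = 3.442 km/s.

v ≈ 3.442 km/s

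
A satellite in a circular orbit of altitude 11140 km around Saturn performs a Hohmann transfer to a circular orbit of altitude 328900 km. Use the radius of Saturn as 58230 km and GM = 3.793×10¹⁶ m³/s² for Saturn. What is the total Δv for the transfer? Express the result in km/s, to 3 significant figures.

Δv_total ≈ 11.5 km/s

r₁ = 58230 + 11140 = 69370 km = 6.9370×10⁷ m.
r₂ = 58230 + 328900 = 387130 km = 3.8713×10⁸ m.
Transfer ellipse a_t = (r₁ + r₂)/2 = 2.282×10⁸ m.
At r₁: circular v_c1 = √(μ/r₁) = 23380 m/s; transfer-perikrone v_p = √[μ(2/r₁ − 1/a_t)] = 30450 m/s.
Δv₁ = v_p − v_c1 = 7070 m/s.
At r₂: circular v_c2 = √(μ/r₂) = 9898 m/s; transfer-apokrone v_a = √[μ(2/r₂ − 1/a_t)] = 5457 m/s.
Δv₂ = v_c2 − v_a = 4441 m/s.
Total Δv = Δv₁ + Δv₂ = 11510 m/s = 11.51 km/s.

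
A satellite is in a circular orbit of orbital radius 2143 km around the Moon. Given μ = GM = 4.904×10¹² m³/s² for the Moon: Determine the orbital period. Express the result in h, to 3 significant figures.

T ≈ 2.47 h

r = 2143 km = 2.143×10⁶ m.
Kepler's third law: T = 2π√(r³/μ) = 2π√((2.143×10⁶)³ / 4.904×10¹²).
r³/μ = 2.007×10⁶ s², so T = 2π × 1.417×10³ = 8.901×10³ s.
Converting: 8.901×10³ s ÷ 3600 = 2.472 h.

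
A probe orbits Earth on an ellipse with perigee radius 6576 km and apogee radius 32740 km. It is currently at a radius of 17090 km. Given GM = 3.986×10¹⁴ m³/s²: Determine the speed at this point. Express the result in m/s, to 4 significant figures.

v ≈ 5135 m/s

Semi-major axis a = (r_p + r_a)/2 = 19658 km = 1.966×10⁷ m.
Vis-viva: v² = μ(2/r − 1/a) = 3.986×10¹⁴ × (1.170×10⁻⁷ − 5.087×10⁻⁸) = 2.637×10⁷ m²/s².
v = 5135 m/s.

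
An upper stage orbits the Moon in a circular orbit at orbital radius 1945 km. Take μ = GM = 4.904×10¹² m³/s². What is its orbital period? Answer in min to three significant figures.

T ≈ 128 min

r = 1945 km = 1.945×10⁶ m.
Kepler's third law: T = 2π√(r³/μ) = 2π√((1.945×10⁶)³ / 4.904×10¹²).
r³/μ = 1.500×10⁶ s², so T = 2π × 1.225×10³ = 7.696×10³ s.
Converting: 7.696×10³ s ÷ 60.00 = 128.3 min.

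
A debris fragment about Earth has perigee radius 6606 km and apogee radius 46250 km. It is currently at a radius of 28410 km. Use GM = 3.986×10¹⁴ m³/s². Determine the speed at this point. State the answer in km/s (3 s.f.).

v ≈ 3.60 km/s

Semi-major axis a = (r_p + r_a)/2 = 26428 km = 2.643×10⁷ m.
Vis-viva: v² = μ(2/r − 1/a) = 3.986×10¹⁴ × (7.040×10⁻⁸ − 3.784×10⁻⁸) = 1.298×10⁷ m²/s².
v = 3603 m/s = 3.603 km/s.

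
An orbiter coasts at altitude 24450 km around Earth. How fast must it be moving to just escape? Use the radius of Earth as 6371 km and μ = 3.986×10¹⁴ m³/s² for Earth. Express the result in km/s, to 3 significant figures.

v_esc ≈ 5.09 km/s

r = 6371 + 24450 = 30821 km = 3.0821×10⁷ m.
Escape speed v_esc = √(2μ/r) = √(2 × 3.986×10¹⁴ / 3.082×10⁷) = √(2.587×10⁷) = 5086 m/s.
= 5.086 km/s.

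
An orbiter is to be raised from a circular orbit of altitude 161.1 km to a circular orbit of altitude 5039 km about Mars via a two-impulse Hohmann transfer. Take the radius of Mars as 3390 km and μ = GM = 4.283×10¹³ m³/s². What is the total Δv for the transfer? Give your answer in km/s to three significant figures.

Δv_total ≈ 1.17 km/s

r₁ = 3390 + 161.1 = 3551.1 km = 3.5511×10⁶ m.
r₂ = 3390 + 5039 = 8429.0 km = 8.4290×10⁶ m.
Transfer ellipse a_t = (r₁ + r₂)/2 = 5.990×10⁶ m.
At r₁: circular v_c1 = √(μ/r₁) = 3473 m/s; transfer-periapsis v_p = √[μ(2/r₁ − 1/a_t)] = 4120 m/s.
Δv₁ = v_p − v_c1 = 646.8 m/s.
At r₂: circular v_c2 = √(μ/r₂) = 2254 m/s; transfer-apoapsis v_a = √[μ(2/r₂ − 1/a_t)] = 1736 m/s.
Δv₂ = v_c2 − v_a = 518.6 m/s.
Total Δv = Δv₁ + Δv₂ = 1165 m/s = 1.165 km/s.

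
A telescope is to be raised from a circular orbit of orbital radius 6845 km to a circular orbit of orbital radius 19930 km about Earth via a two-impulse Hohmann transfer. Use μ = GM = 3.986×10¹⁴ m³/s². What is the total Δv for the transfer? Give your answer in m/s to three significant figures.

r₁ = 6845 km = 6.845×10⁶ m.
r₂ = 19930 km = 1.993×10⁷ m.
Transfer ellipse a_t = (r₁ + r₂)/2 = 1.339×10⁷ m.
At r₁: circular v_c1 = √(μ/r₁) = 7631 m/s; transfer-perigee v_p = √[μ(2/r₁ − 1/a_t)] = 9311 m/s.
Δv₁ = v_p − v_c1 = 1680 m/s.
At r₂: circular v_c2 = √(μ/r₂) = 4472 m/s; transfer-apogee v_a = √[μ(2/r₂ − 1/a_t)] = 3198 m/s.
Δv₂ = v_c2 − v_a = 1274 m/s.
Total Δv = Δv₁ + Δv₂ = 2954 m/s.

Δv_total ≈ 2950 m/s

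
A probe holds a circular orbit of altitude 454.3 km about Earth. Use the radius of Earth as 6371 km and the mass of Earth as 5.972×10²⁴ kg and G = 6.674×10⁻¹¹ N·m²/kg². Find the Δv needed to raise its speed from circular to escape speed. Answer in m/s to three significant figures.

μ = GM = 6.674×10⁻¹¹ × 5.972×10²⁴ = 3.986×10¹⁴ m³/s².
r = 6371 + 454.3 = 6825.3 km = 6.8253×10⁶ m.
Circular speed v_c = √(μ/r) = 7642 m/s.
Escape speed v_esc = √(2μ/r) = √2 × v_c = 10810 m/s.
Δv = v_esc − v_c = 3165 m/s.

Δv ≈ 3170 m/s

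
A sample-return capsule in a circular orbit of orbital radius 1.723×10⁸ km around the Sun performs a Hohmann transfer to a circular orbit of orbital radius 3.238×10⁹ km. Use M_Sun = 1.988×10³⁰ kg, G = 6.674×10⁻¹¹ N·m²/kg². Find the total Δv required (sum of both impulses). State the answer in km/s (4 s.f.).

μ = GM = 6.674×10⁻¹¹ × 1.988×10³⁰ = 1.327×10²⁰ m³/s².
r₁ = 1.723×10⁸ km = 1.723×10¹¹ m.
r₂ = 3.238×10⁹ km = 3.238×10¹² m.
Transfer ellipse a_t = (r₁ + r₂)/2 = 1.705×10¹² m.
At r₁: circular v_c1 = √(μ/r₁) = 27750 m/s; transfer-perihelion v_p = √[μ(2/r₁ − 1/a_t)] = 38240 m/s.
Δv₁ = v_p − v_c1 = 10490 m/s.
At r₂: circular v_c2 = √(μ/r₂) = 6401 m/s; transfer-aphelion v_a = √[μ(2/r₂ − 1/a_t)] = 2035 m/s.
Δv₂ = v_c2 − v_a = 4366 m/s.
Total Δv = Δv₁ + Δv₂ = 14860 m/s = 14.86 km/s.

Δv_total ≈ 14.86 km/s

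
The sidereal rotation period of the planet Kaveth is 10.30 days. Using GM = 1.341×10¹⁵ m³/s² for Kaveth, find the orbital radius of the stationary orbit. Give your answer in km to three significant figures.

r_sync ≈ 3.00×10⁵ km

T = 10.30 days = 8.899×10⁵ s.
A synchronous orbit has period T, so by Kepler's third law a = (μT²/4π²)^(1/3).
μT²/4π² = 1.341×10¹⁵ × (8.899×10⁵)² / 39.48 = 2.690×10²⁵ m³.
a = 2.996×10⁸ m = 2.9963×10⁵ km.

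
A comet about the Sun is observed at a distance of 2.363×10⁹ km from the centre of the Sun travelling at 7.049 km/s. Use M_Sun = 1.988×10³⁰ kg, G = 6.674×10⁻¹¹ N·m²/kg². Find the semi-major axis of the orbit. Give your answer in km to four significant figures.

a ≈ 2.119×10⁹ km

μ = GM = 6.674×10⁻¹¹ × 1.988×10³⁰ = 1.327×10²⁰ m³/s².
r = 2.363×10¹² m.
Vis-viva rearranged: 1/a = 2/r − v²/μ = 8.464×10⁻¹³ − 3.745×10⁻¹³ = 4.719×10⁻¹³ m⁻¹.
a = 2.119×10¹² m = 2.1192×10⁹ km.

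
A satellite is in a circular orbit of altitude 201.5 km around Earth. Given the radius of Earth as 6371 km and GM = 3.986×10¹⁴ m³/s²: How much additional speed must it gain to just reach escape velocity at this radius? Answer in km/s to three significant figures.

Δv ≈ 3.23 km/s

r = 6371 + 201.5 = 6572.5 km = 6.5725×10⁶ m.
Circular speed v_c = √(μ/r) = 7788 m/s.
Escape speed v_esc = √(2μ/r) = √2 × v_c = 11010 m/s.
Δv = v_esc − v_c = 3226 m/s = 3.226 km/s.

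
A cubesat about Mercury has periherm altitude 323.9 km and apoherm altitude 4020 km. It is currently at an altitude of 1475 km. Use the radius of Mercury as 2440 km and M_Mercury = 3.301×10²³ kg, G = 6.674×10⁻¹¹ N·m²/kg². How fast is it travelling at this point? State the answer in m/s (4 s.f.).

μ = GM = 6.674×10⁻¹¹ × 3.301×10²³ = 2.203×10¹³ m³/s².
r_p = 2440 + 323.9 = 2763.9 km = 2.7639×10⁶ m.
r_a = 2440 + 4020 = 6460.0 km = 6.4600×10⁶ m.
r = 2440 + 1475 = 3915.0 km = 3.915×10⁶ m.
Semi-major axis a = (r_p + r_a)/2 = 4611.9 km = 4.612×10⁶ m.
Vis-viva: v² = μ(2/r − 1/a) = 2.203×10¹³ × (5.109×10⁻⁷ − 2.168×10⁻⁷) = 6.478×10⁶ m²/s².
v = 2545 m/s.

v ≈ 2545 m/s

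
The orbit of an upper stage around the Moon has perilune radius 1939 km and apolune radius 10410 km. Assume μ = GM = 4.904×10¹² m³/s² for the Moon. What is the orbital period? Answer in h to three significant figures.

T ≈ 12.1 h

Semi-major axis a = (r_p + r_a)/2 = (1939.0 + 10410)/2 = 6174.5 km = 6.174×10⁶ m.
By Kepler's third law T = 2π√(a³/μ) = 2π × 6.928×10³ = 4.353×10⁴ s.
= 12.09 h.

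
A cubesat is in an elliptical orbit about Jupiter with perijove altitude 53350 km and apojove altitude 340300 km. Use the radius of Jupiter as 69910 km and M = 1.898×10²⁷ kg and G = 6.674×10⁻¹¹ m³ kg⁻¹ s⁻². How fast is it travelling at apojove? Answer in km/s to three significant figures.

μ = GM = 6.674×10⁻¹¹ × 1.898×10²⁷ = 1.267×10¹⁷ m³/s².
r_p = 69910 + 53350 = 123260 km = 1.2326×10⁸ m.
r_a = 69910 + 340300 = 410210 km = 4.1021×10⁸ m.
Semi-major axis a = (r_p + r_a)/2 = 2.6674×10⁵ km = 2.667×10⁸ m.
Vis-viva: v² = μ(2/r − 1/a) = 1.267×10¹⁷ × (4.876×10⁻⁹ − 3.749×10⁻⁹) = 1.427×10⁸ m²/s².
v = 11950 m/s = 11.95 km/s.

v ≈ 11.9 km/s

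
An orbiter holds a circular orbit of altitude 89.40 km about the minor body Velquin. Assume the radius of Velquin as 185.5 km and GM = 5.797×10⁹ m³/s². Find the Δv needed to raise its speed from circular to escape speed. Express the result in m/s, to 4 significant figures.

r = 185.5 + 89.40 = 274.90 km = 2.7490×10⁵ m.
Circular speed v_c = √(μ/r) = 145.2 m/s.
Escape speed v_esc = √(2μ/r) = √2 × v_c = 205.4 m/s.
Δv = v_esc − v_c = 60.15 m/s.

Δv ≈ 60.15 m/s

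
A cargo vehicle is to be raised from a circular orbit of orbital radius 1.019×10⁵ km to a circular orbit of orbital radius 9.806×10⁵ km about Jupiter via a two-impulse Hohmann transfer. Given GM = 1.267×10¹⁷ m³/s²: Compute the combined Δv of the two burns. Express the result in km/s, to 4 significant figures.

r₁ = 1.019×10⁵ km = 1.019×10⁸ m.
r₂ = 9.806×10⁵ km = 9.806×10⁸ m.
Transfer ellipse a_t = (r₁ + r₂)/2 = 5.412×10⁸ m.
At r₁: circular v_c1 = √(μ/r₁) = 35260 m/s; transfer-perijove v_p = √[μ(2/r₁ − 1/a_t)] = 47460 m/s.
Δv₁ = v_p − v_c1 = 12200 m/s.
At r₂: circular v_c2 = √(μ/r₂) = 11370 m/s; transfer-apojove v_a = √[μ(2/r₂ − 1/a_t)] = 4932 m/s.
Δv₂ = v_c2 − v_a = 6435 m/s.
Total Δv = Δv₁ + Δv₂ = 18640 m/s = 18.64 km/s.

Δv_total ≈ 18.64 km/s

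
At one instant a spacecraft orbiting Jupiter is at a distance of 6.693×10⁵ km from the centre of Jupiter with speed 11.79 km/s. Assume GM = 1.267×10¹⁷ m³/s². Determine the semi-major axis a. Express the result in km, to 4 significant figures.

a ≈ 5.288×10⁵ km

r = 6.693×10⁸ m.
Specific orbital energy ε = v²/2 − μ/r = (11790)²/2 − 1.267×10¹⁷/6.693×10⁸ = -1.198×10⁸ J/kg.
Since ε = −μ/(2a), a = −μ/(2ε) = 5.288×10⁸ m = 5.2880×10⁵ km.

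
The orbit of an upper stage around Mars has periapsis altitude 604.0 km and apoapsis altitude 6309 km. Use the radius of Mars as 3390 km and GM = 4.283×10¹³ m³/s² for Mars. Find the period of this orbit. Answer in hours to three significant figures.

r_p = 3390 + 604.0 = 3994.0 km = 3.9940×10⁶ m.
r_a = 3390 + 6309 = 9699.0 km = 9.6990×10⁶ m.
Semi-major axis a = (r_p + r_a)/2 = (3994.0 + 9699.0)/2 = 6846.5 km = 6.846×10⁶ m.
By Kepler's third law T = 2π√(a³/μ) = 2π × 2.737×10³ = 1.720×10⁴ s.
= 4.778 hours.

T ≈ 4.78 hours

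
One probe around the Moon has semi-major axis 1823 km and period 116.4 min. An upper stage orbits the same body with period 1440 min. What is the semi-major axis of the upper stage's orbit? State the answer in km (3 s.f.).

Kepler's third law: a³ ∝ T², so a₂ = a₁ (T₂/T₁)^(2/3).
T₂/T₁ = 12.37, (T₂/T₁)^(2/3) = 5.349.
a₂ = 1823 × 5.349 = 9751 km.

a₂ ≈ 9750 km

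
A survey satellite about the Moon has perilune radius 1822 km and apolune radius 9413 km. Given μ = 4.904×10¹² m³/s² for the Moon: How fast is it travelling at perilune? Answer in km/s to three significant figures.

v ≈ 2.12 km/s

Semi-major axis a = (r_p + r_a)/2 = 5617.5 km = 5.618×10⁶ m.
Vis-viva: v² = μ(2/r − 1/a) = 4.904×10¹² × (1.098×10⁻⁶ − 1.780×10⁻⁷) = 4.510×10⁶ m²/s².
v = 2124 m/s = 2.124 km/s.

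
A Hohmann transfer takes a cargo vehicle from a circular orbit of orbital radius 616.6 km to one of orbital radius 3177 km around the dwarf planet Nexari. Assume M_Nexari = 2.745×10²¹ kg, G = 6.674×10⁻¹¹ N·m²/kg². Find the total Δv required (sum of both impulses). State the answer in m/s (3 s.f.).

μ = GM = 6.674×10⁻¹¹ × 2.745×10²¹ = 1.832×10¹¹ m³/s².
r₁ = 616.6 km = 6.166×10⁵ m.
r₂ = 3177 km = 3.177×10⁶ m.
Transfer ellipse a_t = (r₁ + r₂)/2 = 1.897×10⁶ m.
At r₁: circular v_c1 = √(μ/r₁) = 545.1 m/s; transfer-periapsis v_p = √[μ(2/r₁ − 1/a_t)] = 705.4 m/s.
Δv₁ = v_p − v_c1 = 160.4 m/s.
At r₂: circular v_c2 = √(μ/r₂) = 240.1 m/s; transfer-apoapsis v_a = √[μ(2/r₂ − 1/a_t)] = 136.9 m/s.
Δv₂ = v_c2 − v_a = 103.2 m/s.
Total Δv = Δv₁ + Δv₂ = 263.6 m/s.

Δv_total ≈ 264 m/s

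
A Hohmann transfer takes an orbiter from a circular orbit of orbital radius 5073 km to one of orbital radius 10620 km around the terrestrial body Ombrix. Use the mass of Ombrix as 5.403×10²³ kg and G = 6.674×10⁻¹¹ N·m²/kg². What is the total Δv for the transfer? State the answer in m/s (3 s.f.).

Δv_total ≈ 797 m/s

μ = GM = 6.674×10⁻¹¹ × 5.403×10²³ = 3.606×10¹³ m³/s².
r₁ = 5073 km = 5.073×10⁶ m.
r₂ = 10620 km = 1.062×10⁷ m.
Transfer ellipse a_t = (r₁ + r₂)/2 = 7.846×10⁶ m.
At r₁: circular v_c1 = √(μ/r₁) = 2666 m/s; transfer-periapsis v_p = √[μ(2/r₁ − 1/a_t)] = 3102 m/s.
Δv₁ = v_p − v_c1 = 435.6 m/s.
At r₂: circular v_c2 = √(μ/r₂) = 1843 m/s; transfer-apoapsis v_a = √[μ(2/r₂ − 1/a_t)] = 1482 m/s.
Δv₂ = v_c2 − v_a = 361.0 m/s.
Total Δv = Δv₁ + Δv₂ = 796.6 m/s.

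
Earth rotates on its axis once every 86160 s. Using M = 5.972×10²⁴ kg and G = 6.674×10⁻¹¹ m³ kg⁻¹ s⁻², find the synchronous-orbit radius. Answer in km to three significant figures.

μ = GM = 6.674×10⁻¹¹ × 5.972×10²⁴ = 3.986×10¹⁴ m³/s².
A synchronous orbit has period T, so by Kepler's third law a = (μT²/4π²)^(1/3).
μT²/4π² = 3.986×10¹⁴ × (8.616×10⁴)² / 39.48 = 7.495×10²² m³.
a = 4.216×10⁷ m = 42162 km.

r_sync ≈ 42200 km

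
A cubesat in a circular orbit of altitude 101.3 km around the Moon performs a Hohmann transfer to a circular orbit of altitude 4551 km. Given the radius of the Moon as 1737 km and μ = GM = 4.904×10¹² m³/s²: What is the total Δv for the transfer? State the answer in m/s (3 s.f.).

r₁ = 1737 + 101.3 = 1838.3 km = 1.8383×10⁶ m.
r₂ = 1737 + 4551 = 6288.0 km = 6.2880×10⁶ m.
Transfer ellipse a_t = (r₁ + r₂)/2 = 4.063×10⁶ m.
At r₁: circular v_c1 = √(μ/r₁) = 1633 m/s; transfer-perilune v_p = √[μ(2/r₁ − 1/a_t)] = 2032 m/s.
Δv₁ = v_p − v_c1 = 398.5 m/s.
At r₂: circular v_c2 = √(μ/r₂) = 883.1 m/s; transfer-apolune v_a = √[μ(2/r₂ − 1/a_t)] = 594.0 m/s.
Δv₂ = v_c2 − v_a = 289.1 m/s.
Total Δv = Δv₁ + Δv₂ = 687.7 m/s.

Δv_total ≈ 688 m/s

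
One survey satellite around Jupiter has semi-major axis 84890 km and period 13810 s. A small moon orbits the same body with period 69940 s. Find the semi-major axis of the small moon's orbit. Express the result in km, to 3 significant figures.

Kepler's third law: a³ ∝ T², so a₂ = a₁ (T₂/T₁)^(2/3).
T₂/T₁ = 5.064, (T₂/T₁)^(2/3) = 2.949.
a₂ = 84890 × 2.949 = 2.503×10⁵ km.

a₂ ≈ 2.50×10⁵ km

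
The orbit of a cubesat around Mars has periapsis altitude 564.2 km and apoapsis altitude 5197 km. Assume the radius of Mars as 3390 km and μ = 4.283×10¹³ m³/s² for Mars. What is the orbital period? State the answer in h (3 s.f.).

r_p = 3390 + 564.2 = 3954.2 km = 3.9542×10⁶ m.
r_a = 3390 + 5197 = 8587.0 km = 8.5870×10⁶ m.
Semi-major axis a = (r_p + r_a)/2 = (3954.2 + 8587.0)/2 = 6270.6 km = 6.271×10⁶ m.
By Kepler's third law T = 2π√(a³/μ) = 2π × 2.399×10³ = 1.508×10⁴ s.
= 4.188 h.

T ≈ 4.19 h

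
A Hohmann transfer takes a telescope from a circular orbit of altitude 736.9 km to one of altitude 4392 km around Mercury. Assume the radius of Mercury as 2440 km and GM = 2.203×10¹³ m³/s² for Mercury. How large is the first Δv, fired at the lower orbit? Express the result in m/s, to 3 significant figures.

r₁ = 2440 + 736.9 = 3176.9 km = 3.1769×10⁶ m.
r₂ = 2440 + 4392 = 6832.0 km = 6.8320×10⁶ m.
Transfer ellipse a_t = (r₁ + r₂)/2 = 5.004×10⁶ m.
At r₁: circular v_c1 = √(μ/r₁) = 2633 m/s; transfer-periherm v_p = √[μ(2/r₁ − 1/a_t)] = 3077 m/s.
Δv₁ = v_p − v_c1 = 443.5 m/s.

Δv ≈ 443 m/s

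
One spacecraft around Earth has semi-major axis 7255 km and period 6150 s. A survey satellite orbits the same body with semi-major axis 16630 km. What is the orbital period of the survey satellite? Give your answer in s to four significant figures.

Kepler's third law: T² ∝ a³, so T₂ = T₁ (a₂/a₁)^(3/2).
a₂/a₁ = 2.292, (a₂/a₁)^(3/2) = 3.470.
T₂ = 6150 × 3.470 = 21340 s.

T₂ ≈ 21340 s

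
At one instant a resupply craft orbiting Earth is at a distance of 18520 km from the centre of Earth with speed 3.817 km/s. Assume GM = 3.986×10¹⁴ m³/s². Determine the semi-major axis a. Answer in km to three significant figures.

a ≈ 14000 km

r = 1.852×10⁷ m.
Specific orbital energy ε = v²/2 − μ/r = (3817)²/2 − 3.986×10¹⁴/1.852×10⁷ = -1.424×10⁷ J/kg.
Since ε = −μ/(2a), a = −μ/(2ε) = 1.400×10⁷ m = 13998 km.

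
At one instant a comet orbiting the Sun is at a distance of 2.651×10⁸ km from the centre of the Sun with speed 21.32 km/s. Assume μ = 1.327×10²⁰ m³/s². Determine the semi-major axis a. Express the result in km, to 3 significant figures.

r = 2.651×10¹¹ m.
Specific orbital energy ε = v²/2 − μ/r = (21320)²/2 − 1.327×10²⁰/2.651×10¹¹ = -2.733×10⁸ J/kg.
Since ε = −μ/(2a), a = −μ/(2ε) = 2.428×10¹¹ m = 2.4278×10⁸ km.

a ≈ 2.43×10⁸ km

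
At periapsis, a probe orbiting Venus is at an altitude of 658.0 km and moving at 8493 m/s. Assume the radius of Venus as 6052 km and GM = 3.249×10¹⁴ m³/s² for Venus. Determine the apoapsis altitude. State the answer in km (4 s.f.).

r_p = 6052 + 658.0 = 6710.0 km = 6.710×10⁶ m.
Specific energy ε = v²/2 − μ/r = -1.235×10⁷ J/kg, so a = −μ/(2ε) = 1.315×10⁷ m.
The apsides satisfy r_p + r_a = 2a, so the apoapsis radius is 2a − r_p = 1.959×10⁷ m = 19588 km.
Apoapsis altitude = 19588 − 6052 = 13536 km.

apoapsis altitude ≈ 13540 km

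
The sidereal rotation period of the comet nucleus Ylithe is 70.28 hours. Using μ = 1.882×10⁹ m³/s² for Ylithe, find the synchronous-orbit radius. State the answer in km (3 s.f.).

r_sync ≈ 1450 km

T = 70.28 hours = 2.530×10⁵ s.
A synchronous orbit has period T, so by Kepler's third law a = (μT²/4π²)^(1/3).
μT²/4π² = 1.882×10⁹ × (2.530×10⁵)² / 39.48 = 3.052×10¹⁸ m³.
a = 1.450×10⁶ m = 1450.5 km.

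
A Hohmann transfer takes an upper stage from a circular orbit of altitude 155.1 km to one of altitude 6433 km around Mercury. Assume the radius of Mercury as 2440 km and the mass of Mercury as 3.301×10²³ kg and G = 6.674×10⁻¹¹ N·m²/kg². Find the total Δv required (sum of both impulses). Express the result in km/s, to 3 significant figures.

Δv_total ≈ 1.23 km/s

μ = GM = 6.674×10⁻¹¹ × 3.301×10²³ = 2.203×10¹³ m³/s².
r₁ = 2440 + 155.1 = 2595.1 km = 2.5951×10⁶ m.
r₂ = 2440 + 6433 = 8873.0 km = 8.8730×10⁶ m.
Transfer ellipse a_t = (r₁ + r₂)/2 = 5.734×10⁶ m.
At r₁: circular v_c1 = √(μ/r₁) = 2914 m/s; transfer-periherm v_p = √[μ(2/r₁ − 1/a_t)] = 3624 m/s.
Δv₁ = v_p − v_c1 = 710.8 m/s.
At r₂: circular v_c2 = √(μ/r₂) = 1576 m/s; transfer-apoherm v_a = √[μ(2/r₂ − 1/a_t)] = 1060 m/s.
Δv₂ = v_c2 − v_a = 515.7 m/s.
Total Δv = Δv₁ + Δv₂ = 1226 m/s = 1.226 km/s.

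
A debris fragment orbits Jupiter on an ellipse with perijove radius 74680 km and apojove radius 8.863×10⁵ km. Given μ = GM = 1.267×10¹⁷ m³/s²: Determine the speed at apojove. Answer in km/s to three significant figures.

v ≈ 4.71 km/s

Semi-major axis a = (r_p + r_a)/2 = 4.8049×10⁵ km = 4.805×10⁸ m.
Vis-viva: v² = μ(2/r − 1/a) = 1.267×10¹⁷ × (2.257×10⁻⁹ − 2.081×10⁻⁹) = 2.222×10⁷ m²/s².
v = 4714 m/s = 4.714 km/s.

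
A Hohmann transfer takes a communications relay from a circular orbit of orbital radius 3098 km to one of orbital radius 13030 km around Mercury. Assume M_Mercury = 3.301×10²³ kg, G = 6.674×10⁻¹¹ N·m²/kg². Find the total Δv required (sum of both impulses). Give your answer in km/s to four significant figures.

μ = GM = 6.674×10⁻¹¹ × 3.301×10²³ = 2.203×10¹³ m³/s².
r₁ = 3098 km = 3.098×10⁶ m.
r₂ = 13030 km = 1.303×10⁷ m.
Transfer ellipse a_t = (r₁ + r₂)/2 = 8.064×10⁶ m.
At r₁: circular v_c1 = √(μ/r₁) = 2667 m/s; transfer-periherm v_p = √[μ(2/r₁ − 1/a_t)] = 3390 m/s.
Δv₁ = v_p − v_c1 = 723.1 m/s.
At r₂: circular v_c2 = √(μ/r₂) = 1300 m/s; transfer-apoherm v_a = √[μ(2/r₂ − 1/a_t)] = 806.0 m/s.
Δv₂ = v_c2 − v_a = 494.3 m/s.
Total Δv = Δv₁ + Δv₂ = 1217 m/s = 1.217 km/s.

Δv_total ≈ 1.217 km/s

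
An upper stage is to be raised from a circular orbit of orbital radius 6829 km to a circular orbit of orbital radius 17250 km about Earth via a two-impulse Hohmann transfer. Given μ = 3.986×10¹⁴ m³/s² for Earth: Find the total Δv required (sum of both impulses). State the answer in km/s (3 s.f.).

Δv_total ≈ 2.69 km/s

r₁ = 6829 km = 6.829×10⁶ m.
r₂ = 17250 km = 1.725×10⁷ m.
Transfer ellipse a_t = (r₁ + r₂)/2 = 1.204×10⁷ m.
At r₁: circular v_c1 = √(μ/r₁) = 7640 m/s; transfer-perigee v_p = √[μ(2/r₁ − 1/a_t)] = 9145 m/s.
Δv₁ = v_p − v_c1 = 1505 m/s.
At r₂: circular v_c2 = √(μ/r₂) = 4807 m/s; transfer-apogee v_a = √[μ(2/r₂ − 1/a_t)] = 3620 m/s.
Δv₂ = v_c2 − v_a = 1187 m/s.
Total Δv = Δv₁ + Δv₂ = 2692 m/s = 2.692 km/s.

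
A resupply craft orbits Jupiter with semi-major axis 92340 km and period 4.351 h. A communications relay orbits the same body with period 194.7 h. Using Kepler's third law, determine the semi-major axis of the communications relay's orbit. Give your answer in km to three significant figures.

a₂ ≈ 1.16×10⁶ km

Kepler's third law: a³ ∝ T², so a₂ = a₁ (T₂/T₁)^(2/3).
T₂/T₁ = 44.75, (T₂/T₁)^(2/3) = 12.60.
a₂ = 92340 × 12.60 = 1.164×10⁶ km.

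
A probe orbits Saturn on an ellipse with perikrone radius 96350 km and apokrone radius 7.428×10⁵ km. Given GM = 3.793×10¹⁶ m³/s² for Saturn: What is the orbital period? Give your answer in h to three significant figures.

T ≈ 77.0 h

Semi-major axis a = (r_p + r_a)/2 = (96350 + 7.4280×10⁵)/2 = 4.1958×10⁵ km = 4.196×10⁸ m.
By Kepler's third law T = 2π√(a³/μ) = 2π × 4.413×10⁴ = 2.773×10⁵ s.
= 77.02 h.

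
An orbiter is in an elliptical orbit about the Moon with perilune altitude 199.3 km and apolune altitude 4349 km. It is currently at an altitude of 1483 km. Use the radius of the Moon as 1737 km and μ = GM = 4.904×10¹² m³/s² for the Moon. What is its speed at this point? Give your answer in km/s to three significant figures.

v ≈ 1.35 km/s

r_p = 1737 + 199.3 = 1936.3 km = 1.9363×10⁶ m.
r_a = 1737 + 4349 = 6086.0 km = 6.0860×10⁶ m.
r = 1737 + 1483 = 3220.0 km = 3.220×10⁶ m.
Semi-major axis a = (r_p + r_a)/2 = 4011.2 km = 4.011×10⁶ m.
Vis-viva: v² = μ(2/r − 1/a) = 4.904×10¹² × (6.211×10⁻⁷ − 2.493×10⁻⁷) = 1.823×10⁶ m²/s².
v = 1350 m/s = 1.350 km/s.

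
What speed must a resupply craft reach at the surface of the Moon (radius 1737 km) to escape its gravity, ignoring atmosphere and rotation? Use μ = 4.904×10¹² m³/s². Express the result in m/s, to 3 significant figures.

v_esc ≈ 2380 m/s

r = R = 1.737×10⁶ m.
Escape speed v_esc = √(2μ/r) = √(2 × 4.904×10¹² / 1.737×10⁶) = √(5.647×10⁶) = 2376 m/s.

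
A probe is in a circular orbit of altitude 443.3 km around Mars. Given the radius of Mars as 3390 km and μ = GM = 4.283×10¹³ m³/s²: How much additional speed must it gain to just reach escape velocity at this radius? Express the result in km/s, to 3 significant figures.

r = 3390 + 443.3 = 3833.3 km = 3.8333×10⁶ m.
Circular speed v_c = √(μ/r) = 3343 m/s.
Escape speed v_esc = √(2μ/r) = √2 × v_c = 4727 m/s.
Δv = v_esc − v_c = 1385 m/s = 1.385 km/s.

Δv ≈ 1.38 km/s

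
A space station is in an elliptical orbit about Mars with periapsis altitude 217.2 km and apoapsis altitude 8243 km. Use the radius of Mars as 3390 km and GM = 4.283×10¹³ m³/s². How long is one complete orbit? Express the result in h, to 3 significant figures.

r_p = 3390 + 217.2 = 3607.2 km = 3.6072×10⁶ m.
r_a = 3390 + 8243 = 11633 km = 1.1633×10⁷ m.
Semi-major axis a = (r_p + r_a)/2 = (3607.2 + 11633)/2 = 7620.1 km = 7.620×10⁶ m.
By Kepler's third law T = 2π√(a³/μ) = 2π × 3.214×10³ = 2.020×10⁴ s.
= 5.610 h.

T ≈ 5.61 h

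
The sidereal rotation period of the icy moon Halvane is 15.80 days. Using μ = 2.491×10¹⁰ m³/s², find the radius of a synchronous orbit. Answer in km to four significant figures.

T = 15.80 days = 1.365×10⁶ s.
A synchronous orbit has period T, so by Kepler's third law a = (μT²/4π²)^(1/3).
μT²/4π² = 2.491×10¹⁰ × (1.365×10⁶)² / 39.48 = 1.176×10²¹ m³.
a = 1.055×10⁷ m = 10555 km.

r_sync ≈ 10550 km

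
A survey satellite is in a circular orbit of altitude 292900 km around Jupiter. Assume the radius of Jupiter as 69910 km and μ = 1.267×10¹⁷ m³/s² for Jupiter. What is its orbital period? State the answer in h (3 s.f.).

r = 69910 + 292900 = 362810 km = 3.6281×10⁸ m.
Kepler's third law: T = 2π√(r³/μ) = 2π√((3.628×10⁸)³ / 1.267×10¹⁷).
r³/μ = 3.769×10⁸ s², so T = 2π × 1.941×10⁴ = 1.220×10⁵ s.
Converting: 1.220×10⁵ s ÷ 3600 = 33.89 h.

T ≈ 33.9 h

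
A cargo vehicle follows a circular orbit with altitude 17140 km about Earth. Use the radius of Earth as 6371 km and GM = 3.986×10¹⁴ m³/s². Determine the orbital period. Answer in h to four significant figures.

r = 6371 + 17140 = 23511 km = 2.3511×10⁷ m.
Kepler's third law: T = 2π√(r³/μ) = 2π√((2.351×10⁷)³ / 3.986×10¹⁴).
r³/μ = 3.260×10⁷ s², so T = 2π × 5.710×10³ = 3.588×10⁴ s.
Converting: 3.588×10⁴ s ÷ 3600 = 9.966 h.

T ≈ 9.966 h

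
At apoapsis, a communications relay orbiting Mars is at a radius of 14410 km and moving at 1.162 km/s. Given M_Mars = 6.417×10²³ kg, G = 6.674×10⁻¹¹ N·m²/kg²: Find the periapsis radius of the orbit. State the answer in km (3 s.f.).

periapsis radius ≈ 4240 km

μ = GM = 6.674×10⁻¹¹ × 6.417×10²³ = 4.283×10¹³ m³/s².
r_a = 1.441×10⁷ m.
Specific energy ε = v²/2 − μ/r = -2.297×10⁶ J/kg, so a = −μ/(2ε) = 9.323×10⁶ m.
The apsides satisfy r_p + r_a = 2a, so the periapsis radius is 2a − r_a = 4.235×10⁶ m = 4235.5 km.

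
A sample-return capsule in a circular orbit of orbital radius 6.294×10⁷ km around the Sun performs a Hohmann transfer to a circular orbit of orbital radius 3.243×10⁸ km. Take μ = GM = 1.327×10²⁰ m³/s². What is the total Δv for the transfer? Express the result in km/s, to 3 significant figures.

Δv_total ≈ 22.2 km/s

r₁ = 6.294×10⁷ km = 6.294×10¹⁰ m.
r₂ = 3.243×10⁸ km = 3.243×10¹¹ m.
Transfer ellipse a_t = (r₁ + r₂)/2 = 1.936×10¹¹ m.
At r₁: circular v_c1 = √(μ/r₁) = 45920 m/s; transfer-perihelion v_p = √[μ(2/r₁ − 1/a_t)] = 59430 m/s.
Δv₁ = v_p − v_c1 = 13510 m/s.
At r₂: circular v_c2 = √(μ/r₂) = 20230 m/s; transfer-aphelion v_a = √[μ(2/r₂ − 1/a_t)] = 11530 m/s.
Δv₂ = v_c2 − v_a = 8695 m/s.
Total Δv = Δv₁ + Δv₂ = 22200 m/s = 22.20 km/s.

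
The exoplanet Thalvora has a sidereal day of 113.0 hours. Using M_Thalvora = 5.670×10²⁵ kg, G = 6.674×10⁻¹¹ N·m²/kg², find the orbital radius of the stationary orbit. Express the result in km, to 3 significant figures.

μ = GM = 6.674×10⁻¹¹ × 5.670×10²⁵ = 3.784×10¹⁵ m³/s².
T = 113.0 hours = 4.068×10⁵ s.
A synchronous orbit has period T, so by Kepler's third law a = (μT²/4π²)^(1/3).
μT²/4π² = 3.784×10¹⁵ × (4.068×10⁵)² / 39.48 = 1.586×10²⁵ m³.
a = 2.513×10⁸ m = 2.5126×10⁵ km.

r_sync ≈ 2.51×10⁵ km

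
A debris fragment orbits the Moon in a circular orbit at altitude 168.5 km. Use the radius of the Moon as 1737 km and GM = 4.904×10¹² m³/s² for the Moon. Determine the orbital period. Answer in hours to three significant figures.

T ≈ 2.07 hours

r = 1737 + 168.5 = 1905.5 km = 1.9055×10⁶ m.
Kepler's third law: T = 2π√(r³/μ) = 2π√((1.906×10⁶)³ / 4.904×10¹²).
r³/μ = 1.411×10⁶ s², so T = 2π × 1.188×10³ = 7.463×10³ s.
Converting: 7.463×10³ s ÷ 3600 = 2.073 hours.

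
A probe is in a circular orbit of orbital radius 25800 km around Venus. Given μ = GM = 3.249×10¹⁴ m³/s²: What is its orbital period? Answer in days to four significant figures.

T ≈ 0.5287 days

r = 25800 km = 2.580×10⁷ m.
Kepler's third law: T = 2π√(r³/μ) = 2π√((2.580×10⁷)³ / 3.249×10¹⁴).
r³/μ = 5.286×10⁷ s², so T = 2π × 7.270×10³ = 4.568×10⁴ s.
Converting: 4.568×10⁴ s ÷ 86400 = 0.5287 days.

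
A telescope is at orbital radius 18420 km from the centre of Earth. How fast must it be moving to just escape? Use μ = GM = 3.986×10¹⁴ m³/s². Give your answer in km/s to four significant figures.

v_esc ≈ 6.579 km/s

r = 18420 km = 1.842×10⁷ m.
Escape speed v_esc = √(2μ/r) = √(2 × 3.986×10¹⁴ / 1.842×10⁷) = √(4.328×10⁷) = 6579 m/s.
= 6.579 km/s.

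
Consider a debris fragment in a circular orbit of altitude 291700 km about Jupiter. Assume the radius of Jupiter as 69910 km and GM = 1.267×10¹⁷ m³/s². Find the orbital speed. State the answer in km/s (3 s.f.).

v ≈ 18.7 km/s

r = 69910 + 291700 = 361610 km = 3.6161×10⁸ m.
For a circular orbit v = √(μ/r) = √(1.267×10¹⁷ / 3.616×10⁸) = √(3.504×10⁸) = 18720 m/s.
That is 18.72 km/s.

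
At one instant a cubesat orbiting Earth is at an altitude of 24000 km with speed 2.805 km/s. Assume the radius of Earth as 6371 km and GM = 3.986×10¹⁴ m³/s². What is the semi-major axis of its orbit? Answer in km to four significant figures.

a ≈ 21690 km

r = 6371 + 24000 = 30371 km = 3.037×10⁷ m.
Specific orbital energy ε = v²/2 − μ/r = (2805)²/2 − 3.986×10¹⁴/3.037×10⁷ = -9.190×10⁶ J/kg.
Since ε = −μ/(2a), a = −μ/(2ε) = 2.169×10⁷ m = 21686 km.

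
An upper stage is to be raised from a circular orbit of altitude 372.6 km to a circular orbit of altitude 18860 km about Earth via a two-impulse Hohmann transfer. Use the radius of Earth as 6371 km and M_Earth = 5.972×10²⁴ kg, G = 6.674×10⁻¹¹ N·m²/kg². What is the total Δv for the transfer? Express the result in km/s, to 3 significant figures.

μ = GM = 6.674×10⁻¹¹ × 5.972×10²⁴ = 3.986×10¹⁴ m³/s².
r₁ = 6371 + 372.6 = 6743.6 km = 6.7436×10⁶ m.
r₂ = 6371 + 18860 = 25231 km = 2.5231×10⁷ m.
Transfer ellipse a_t = (r₁ + r₂)/2 = 1.599×10⁷ m.
At r₁: circular v_c1 = √(μ/r₁) = 7688 m/s; transfer-perigee v_p = √[μ(2/r₁ − 1/a_t)] = 9658 m/s.
Δv₁ = v_p − v_c1 = 1970 m/s.
At r₂: circular v_c2 = √(μ/r₂) = 3975 m/s; transfer-apogee v_a = √[μ(2/r₂ − 1/a_t)] = 2581 m/s.
Δv₂ = v_c2 − v_a = 1393 m/s.
Total Δv = Δv₁ + Δv₂ = 3363 m/s = 3.363 km/s.

Δv_total ≈ 3.36 km/s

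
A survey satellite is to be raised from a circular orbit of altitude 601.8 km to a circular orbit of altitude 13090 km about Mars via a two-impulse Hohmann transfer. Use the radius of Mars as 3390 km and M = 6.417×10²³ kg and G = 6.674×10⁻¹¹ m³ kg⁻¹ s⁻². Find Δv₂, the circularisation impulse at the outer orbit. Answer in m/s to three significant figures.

Δv ≈ 605 m/s

μ = GM = 6.674×10⁻¹¹ × 6.417×10²³ = 4.283×10¹³ m³/s².
r₁ = 3390 + 601.8 = 3991.8 km = 3.9918×10⁶ m.
r₂ = 3390 + 13090 = 16480 km = 1.6480×10⁷ m.
Transfer ellipse a_t = (r₁ + r₂)/2 = 1.024×10⁷ m.
At r₁: circular v_c1 = √(μ/r₁) = 3275 m/s; transfer-periapsis v_p = √[μ(2/r₁ − 1/a_t)] = 4156 m/s.
At r₂: circular v_c2 = √(μ/r₂) = 1612 m/s; transfer-apoapsis v_a = √[μ(2/r₂ − 1/a_t)] = 1007 m/s.
Δv₂ = v_c2 − v_a = 605.4 m/s.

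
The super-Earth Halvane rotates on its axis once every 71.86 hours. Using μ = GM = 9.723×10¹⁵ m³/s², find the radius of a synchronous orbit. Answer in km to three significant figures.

r_sync ≈ 2.54×10⁵ km

T = 71.86 hours = 2.587×10⁵ s.
A synchronous orbit has period T, so by Kepler's third law a = (μT²/4π²)^(1/3).
μT²/4π² = 9.723×10¹⁵ × (2.587×10⁵)² / 39.48 = 1.648×10²⁵ m³.
a = 2.545×10⁸ m = 2.5449×10⁵ km.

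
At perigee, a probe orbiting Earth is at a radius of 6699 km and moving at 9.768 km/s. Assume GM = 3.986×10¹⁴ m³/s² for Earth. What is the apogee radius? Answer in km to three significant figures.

apogee radius ≈ 27100 km

r_p = 6.699×10⁶ m.
Specific energy ε = v²/2 − μ/r = -1.179×10⁷ J/kg, so a = −μ/(2ε) = 1.690×10⁷ m.
The apsides satisfy r_p + r_a = 2a, so the apogee radius is 2a − r_p = 2.710×10⁷ m = 27096 km.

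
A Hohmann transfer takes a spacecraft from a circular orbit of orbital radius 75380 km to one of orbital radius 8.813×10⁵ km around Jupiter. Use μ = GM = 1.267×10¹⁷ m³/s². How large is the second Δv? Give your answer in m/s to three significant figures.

Δv ≈ 7230 m/s

r₁ = 75380 km = 7.538×10⁷ m.
r₂ = 8.813×10⁵ km = 8.813×10⁸ m.
Transfer ellipse a_t = (r₁ + r₂)/2 = 4.783×10⁸ m.
At r₁: circular v_c1 = √(μ/r₁) = 41000 m/s; transfer-perijove v_p = √[μ(2/r₁ − 1/a_t)] = 55650 m/s.
At r₂: circular v_c2 = √(μ/r₂) = 11990 m/s; transfer-apojove v_a = √[μ(2/r₂ − 1/a_t)] = 4760 m/s.
Δv₂ = v_c2 − v_a = 7230 m/s.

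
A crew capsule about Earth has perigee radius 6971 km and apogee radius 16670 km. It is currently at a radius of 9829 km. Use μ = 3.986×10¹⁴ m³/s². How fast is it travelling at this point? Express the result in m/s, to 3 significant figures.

Semi-major axis a = (r_p + r_a)/2 = 11820 km = 1.182×10⁷ m.
Vis-viva: v² = μ(2/r − 1/a) = 3.986×10¹⁴ × (2.035×10⁻⁷ − 8.460×10⁻⁸) = 4.739×10⁷ m²/s².
v = 6884 m/s.

v ≈ 6880 m/s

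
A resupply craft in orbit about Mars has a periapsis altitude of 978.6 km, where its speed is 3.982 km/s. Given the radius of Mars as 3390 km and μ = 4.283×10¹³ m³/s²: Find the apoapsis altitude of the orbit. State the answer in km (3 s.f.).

apoapsis altitude ≈ 15100 km

r_p = 3390 + 978.6 = 4368.6 km = 4.369×10⁶ m.
Specific energy ε = v²/2 − μ/r = -1.876×10⁶ J/kg, so a = −μ/(2ε) = 1.142×10⁷ m.
The apsides satisfy r_p + r_a = 2a, so the apoapsis radius is 2a − r_p = 1.846×10⁷ m = 18463 km.
Apoapsis altitude = 18463 − 3390 = 15073 km.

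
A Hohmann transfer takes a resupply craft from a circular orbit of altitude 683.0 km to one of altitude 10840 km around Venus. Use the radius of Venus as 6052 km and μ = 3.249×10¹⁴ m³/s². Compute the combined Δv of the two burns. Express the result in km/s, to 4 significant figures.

Δv_total ≈ 2.434 km/s

r₁ = 6052 + 683.0 = 6735.0 km = 6.7350×10⁶ m.
r₂ = 6052 + 10840 = 16892 km = 1.6892×10⁷ m.
Transfer ellipse a_t = (r₁ + r₂)/2 = 1.181×10⁷ m.
At r₁: circular v_c1 = √(μ/r₁) = 6946 m/s; transfer-periapsis v_p = √[μ(2/r₁ − 1/a_t)] = 8305 m/s.
Δv₁ = v_p − v_c1 = 1360 m/s.
At r₂: circular v_c2 = √(μ/r₂) = 4386 m/s; transfer-apoapsis v_a = √[μ(2/r₂ − 1/a_t)] = 3311 m/s.
Δv₂ = v_c2 − v_a = 1074 m/s.
Total Δv = Δv₁ + Δv₂ = 2434 m/s = 2.434 km/s.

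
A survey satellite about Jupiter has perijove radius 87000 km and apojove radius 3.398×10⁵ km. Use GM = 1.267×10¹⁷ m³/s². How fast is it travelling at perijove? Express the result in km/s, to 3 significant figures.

Semi-major axis a = (r_p + r_a)/2 = 2.1340×10⁵ km = 2.134×10⁸ m.
Vis-viva: v² = μ(2/r − 1/a) = 1.267×10¹⁷ × (2.299×10⁻⁸ − 4.686×10⁻⁹) = 2.319×10⁹ m²/s².
v = 48160 m/s = 48.16 km/s.

v ≈ 48.2 km/s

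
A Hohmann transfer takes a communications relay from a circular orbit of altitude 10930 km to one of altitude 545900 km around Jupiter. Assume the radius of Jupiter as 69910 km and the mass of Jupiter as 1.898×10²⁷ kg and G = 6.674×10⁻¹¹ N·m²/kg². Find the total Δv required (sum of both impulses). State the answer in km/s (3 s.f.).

Δv_total ≈ 20.5 km/s

μ = GM = 6.674×10⁻¹¹ × 1.898×10²⁷ = 1.267×10¹⁷ m³/s².
r₁ = 69910 + 10930 = 80840 km = 8.0840×10⁷ m.
r₂ = 69910 + 545900 = 615810 km = 6.1581×10⁸ m.
Transfer ellipse a_t = (r₁ + r₂)/2 = 3.483×10⁸ m.
At r₁: circular v_c1 = √(μ/r₁) = 39580 m/s; transfer-perijove v_p = √[μ(2/r₁ − 1/a_t)] = 52630 m/s.
Δv₁ = v_p − v_c1 = 13050 m/s.
At r₂: circular v_c2 = √(μ/r₂) = 14340 m/s; transfer-apojove v_a = √[μ(2/r₂ − 1/a_t)] = 6909 m/s.
Δv₂ = v_c2 − v_a = 7433 m/s.
Total Δv = Δv₁ + Δv₂ = 20480 m/s = 20.48 km/s.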